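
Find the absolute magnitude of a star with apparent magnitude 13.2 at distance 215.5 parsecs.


M = m - 5*log10(d) + 5 = 13.2 - 5*log10(215.5) + 5 = 6.5328

6.5328


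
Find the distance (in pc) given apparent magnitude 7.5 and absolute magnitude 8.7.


d = 10^((m - M + 5)/5) = 10^((7.5 - 8.7 + 5)/5) = 5.7544

5.7544 pc


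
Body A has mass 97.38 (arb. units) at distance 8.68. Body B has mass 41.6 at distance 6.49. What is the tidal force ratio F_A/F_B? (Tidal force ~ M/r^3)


Ratio = (M1/r1^3) / (M2/r2^3) = (97.38/8.68^3) / (41.6/6.49^3) = 0.9785

0.9785


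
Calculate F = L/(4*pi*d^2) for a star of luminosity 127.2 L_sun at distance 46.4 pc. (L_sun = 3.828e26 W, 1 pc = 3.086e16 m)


F = L / (4*pi*d^2) = 4.869e+28 / (4*pi*(1.432e+18)^2) = 1.890e-09

1.890e-09 W/m^2


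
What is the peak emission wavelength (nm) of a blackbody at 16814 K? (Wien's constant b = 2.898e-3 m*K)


lam_max = b / T = 2.898e-3 / 16814 = 1.724e-07 m = 172.3564 nm

172.3564 nm


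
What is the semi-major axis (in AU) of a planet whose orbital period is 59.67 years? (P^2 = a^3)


a = P^(2/3) = 59.67^(2/3) = 15.2699

15.2699 AU


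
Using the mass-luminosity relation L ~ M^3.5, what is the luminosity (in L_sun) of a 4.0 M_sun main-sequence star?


L/L_sun = (M/M_sun)^3.5 = 4.0^3.5 = 128.0

128.0 L_sun


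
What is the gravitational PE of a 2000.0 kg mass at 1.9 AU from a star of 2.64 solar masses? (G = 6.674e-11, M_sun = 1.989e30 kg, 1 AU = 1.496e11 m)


M = 2.64 * 1.989e30 kg = 5.25096e+30 kg; r = 1.9 AU * 1.496e11 m/AU = 2.8424e+11 m. U = -GM*m/r = -(6.674e-11 * 5.25096e+30 * 2000.0) / 2.8424e+11 = -2.466e+12

-2.466e+12 J


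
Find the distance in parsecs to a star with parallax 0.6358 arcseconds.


d = 1/p = 1/0.6358 = 1.5728

1.5728 pc


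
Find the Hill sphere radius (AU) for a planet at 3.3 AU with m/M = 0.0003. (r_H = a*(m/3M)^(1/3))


r_H = a * (m/3M)^(1/3) = 3.3 * (0.0003/3)^(1/3) = 0.1532

0.1532 AU


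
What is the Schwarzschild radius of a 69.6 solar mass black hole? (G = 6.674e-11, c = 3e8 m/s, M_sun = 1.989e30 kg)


M = 69.6 * 1.989e30 kg = 1.384344e+32 kg. rs = 2GM/c^2 = 2 * 6.674e-11 * 1.384344e+32 / (3e8)^2 = 205313.5968

205313.5968 m


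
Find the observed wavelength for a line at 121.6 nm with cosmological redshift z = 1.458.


lam_obs = lam_emit * (1 + z) = 121.6 * (1 + 1.458) = 298.8928

298.8928 nm


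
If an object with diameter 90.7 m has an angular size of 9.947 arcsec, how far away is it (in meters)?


D = size / theta_rad, theta_rad = 9.947 * pi/(180*3600) = 4.822e-05, D = 1.881e+06

1.881e+06 m


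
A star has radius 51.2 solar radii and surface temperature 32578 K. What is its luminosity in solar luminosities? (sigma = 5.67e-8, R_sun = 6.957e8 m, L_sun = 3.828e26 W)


R = 51.2 * 6.957e8 m = 3.561984e+10 m. L = 4*pi*R^2*sigma*T^4 = 4*pi*(3.561984e+10)^2 * 5.67e-8 * 32578^4 = 1.018297148e+33 W. L/L_sun = 1.018297148e+33 / 3.828e26 = 2.660e+06

2.660e+06 L_sun


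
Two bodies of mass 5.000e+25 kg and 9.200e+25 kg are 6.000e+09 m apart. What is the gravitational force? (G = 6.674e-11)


F = G*m1*m2/r^2 = 6.674e-11 * 5.000e+25 * 9.200e+25 / (6.000e+09)^2 = 6.674e-11 * 4.600e+51 / 3.600e+19 = 8.528e+21

8.528e+21 N


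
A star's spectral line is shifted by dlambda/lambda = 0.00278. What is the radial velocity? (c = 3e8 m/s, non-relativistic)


v = (dlambda/lambda) * c = 0.00278 * 3e8 = 834000.0

834000.0 m/s


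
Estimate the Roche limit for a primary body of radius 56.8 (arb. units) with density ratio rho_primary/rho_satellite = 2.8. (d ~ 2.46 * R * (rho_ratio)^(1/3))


d_Roche = 2.46 * 56.8 * 2.8^(1/3) = 196.941

196.941


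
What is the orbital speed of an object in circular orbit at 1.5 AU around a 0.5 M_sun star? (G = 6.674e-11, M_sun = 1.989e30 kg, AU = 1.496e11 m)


v = sqrt(GM/r) = sqrt(6.674e-11 * 9.945e+29 / 2.244e+11) = 17198.2425

17198.2425 m/s


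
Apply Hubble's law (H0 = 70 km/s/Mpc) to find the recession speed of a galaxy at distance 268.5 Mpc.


v = H0 * d = 70 * 268.5 = 18795.0

18795.0 km/s


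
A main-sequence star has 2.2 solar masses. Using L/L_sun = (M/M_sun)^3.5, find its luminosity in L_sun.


L/L_sun = (M/M_sun)^3.5 = 2.2^3.5 = 15.7935

15.7935 L_sun


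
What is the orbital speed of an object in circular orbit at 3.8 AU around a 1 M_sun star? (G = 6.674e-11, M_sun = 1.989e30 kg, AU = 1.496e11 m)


v = sqrt(GM/r) = sqrt(6.674e-11 * 1.989e+30 / 5.685e+11) = 15281.0395

15281.0395 m/s


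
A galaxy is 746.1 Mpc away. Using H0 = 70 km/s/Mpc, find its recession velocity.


v = H0 * d = 70 * 746.1 = 52227.0

52227.0 km/s


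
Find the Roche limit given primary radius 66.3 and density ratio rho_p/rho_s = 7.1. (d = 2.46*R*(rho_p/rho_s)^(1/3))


d_Roche = 2.46 * 66.3 * 7.1^(1/3) = 313.4739

313.4739


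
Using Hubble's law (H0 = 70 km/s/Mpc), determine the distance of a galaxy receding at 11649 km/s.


d = v / H0 = 11649 / 70 = 166.4143

166.4143 Mpc


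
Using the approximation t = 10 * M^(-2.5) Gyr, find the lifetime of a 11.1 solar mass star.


t = 10 * M^(-2.5) = 10 * 11.1^(-2.5) = 0.0244

0.0244 Gyr


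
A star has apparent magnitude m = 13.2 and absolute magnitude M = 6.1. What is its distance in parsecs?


d = 10^((m - M + 5)/5) = 10^((13.2 - 6.1 + 5)/5) = 263.0268

263.0268 pc


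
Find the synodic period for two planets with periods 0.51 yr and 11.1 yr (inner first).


1/P_syn = |1/P1 - 1/P2| = |1/0.51 - 1/11.1| => P_syn = 0.5346

0.5346 years


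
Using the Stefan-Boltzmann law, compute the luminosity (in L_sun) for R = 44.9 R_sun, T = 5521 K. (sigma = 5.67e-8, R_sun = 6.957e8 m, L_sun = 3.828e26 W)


R = 44.9 * 6.957e8 m = 3.123693e+10 m. L = 4*pi*R^2*sigma*T^4 = 4*pi*(3.123693e+10)^2 * 5.67e-8 * 5521^4 = 6.45952525e+29 W. L/L_sun = 6.45952525e+29 / 3.828e26 = 1687.4413

1687.4413 L_sun


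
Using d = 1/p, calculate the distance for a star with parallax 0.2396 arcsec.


d = 1/p = 1/0.2396 = 4.1736

4.1736 pc


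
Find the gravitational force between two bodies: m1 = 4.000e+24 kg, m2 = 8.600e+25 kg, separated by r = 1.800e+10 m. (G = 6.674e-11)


F = G*m1*m2/r^2 = 6.674e-11 * 4.000e+24 * 8.600e+25 / (1.800e+10)^2 = 6.674e-11 * 3.440e+50 / 3.240e+20 = 7.086e+19

7.086e+19 N


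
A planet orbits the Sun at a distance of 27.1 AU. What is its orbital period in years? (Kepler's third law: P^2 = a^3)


P = a^(3/2) = 27.1^1.5 = 141.0763

141.0763 years


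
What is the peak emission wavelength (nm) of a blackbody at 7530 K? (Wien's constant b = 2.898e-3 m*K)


lam_max = b / T = 2.898e-3 / 7530 = 3.849e-07 m = 384.8606 nm

384.8606 nm


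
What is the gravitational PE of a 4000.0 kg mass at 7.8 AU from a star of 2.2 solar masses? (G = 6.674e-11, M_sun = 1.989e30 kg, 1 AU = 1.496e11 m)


M = 2.2 * 1.989e30 kg = 4.3758e+30 kg; r = 7.8 AU * 1.496e11 m/AU = 1.16688e+12 m. U = -GM*m/r = -(6.674e-11 * 4.3758e+30 * 4000.0) / 1.16688e+12 = -1.001e+12

-1.001e+12 J


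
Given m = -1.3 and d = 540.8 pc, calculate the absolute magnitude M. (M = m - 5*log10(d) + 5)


M = m - 5*log10(d) + 5 = -1.3 - 5*log10(540.8) + 5 = -9.9652

-9.9652


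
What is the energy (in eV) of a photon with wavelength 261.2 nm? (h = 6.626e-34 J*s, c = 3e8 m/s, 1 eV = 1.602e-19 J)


E = hc/lambda = 6.626e-34 * 3e8 / 2.612e-07 = 7.610e-19 J = 4.7505 eV

4.7505 eV


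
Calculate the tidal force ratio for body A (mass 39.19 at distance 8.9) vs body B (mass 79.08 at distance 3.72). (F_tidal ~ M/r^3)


Ratio = (M1/r1^3) / (M2/r2^3) = (39.19/8.9^3) / (79.08/3.72^3) = 0.0362

0.0362


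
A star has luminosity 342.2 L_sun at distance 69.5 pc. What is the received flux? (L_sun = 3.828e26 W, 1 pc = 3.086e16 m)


F = L / (4*pi*d^2) = 1.310e+29 / (4*pi*(2.145e+18)^2) = 2.266e-09

2.266e-09 W/m^2


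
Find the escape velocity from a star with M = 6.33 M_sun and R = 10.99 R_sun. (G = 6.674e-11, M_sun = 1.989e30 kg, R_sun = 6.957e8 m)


M = 6.33 * 1.989e30 kg = 1.259037e+31 kg; R = 10.99 * 6.957e8 m = 7.645743e+09 m. v_esc = sqrt(2GM/R) = sqrt(2 * 6.674e-11 * 1.259037e+31 / 7.645743e+09) = 468832.271

468832.271 m/s


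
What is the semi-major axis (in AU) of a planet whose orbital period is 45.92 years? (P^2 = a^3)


a = P^(2/3) = 45.92^(2/3) = 12.8233

12.8233 AU


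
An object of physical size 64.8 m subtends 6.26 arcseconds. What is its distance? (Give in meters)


D = size / theta_rad, theta_rad = 6.26 * pi/(180*3600) = 3.035e-05, D = 2.135e+06

2.135e+06 m


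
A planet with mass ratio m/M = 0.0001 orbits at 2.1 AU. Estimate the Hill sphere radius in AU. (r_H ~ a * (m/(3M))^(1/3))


r_H = a * (m/3M)^(1/3) = 2.1 * (0.0001/3)^(1/3) = 0.0676

0.0676 AU


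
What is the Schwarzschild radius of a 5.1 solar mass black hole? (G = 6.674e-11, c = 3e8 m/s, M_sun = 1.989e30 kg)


M = 5.1 * 1.989e30 kg = 1.01439e+31 kg. rs = 2GM/c^2 = 2 * 6.674e-11 * 1.01439e+31 / (3e8)^2 = 15044.5308

15044.5308 m


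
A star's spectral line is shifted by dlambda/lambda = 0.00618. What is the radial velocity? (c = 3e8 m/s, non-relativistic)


v = (dlambda/lambda) * c = 0.00618 * 3e8 = 1.854e+06

1.854e+06 m/s


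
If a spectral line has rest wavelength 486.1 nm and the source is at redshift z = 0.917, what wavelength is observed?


lam_obs = lam_emit * (1 + z) = 486.1 * (1 + 0.917) = 931.8537

931.8537 nm


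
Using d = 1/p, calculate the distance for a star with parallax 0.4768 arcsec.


d = 1/p = 1/0.4768 = 2.0973

2.0973 pc


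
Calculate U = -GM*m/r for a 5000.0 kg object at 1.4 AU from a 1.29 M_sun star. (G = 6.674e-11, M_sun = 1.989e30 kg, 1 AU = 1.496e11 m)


M = 1.29 * 1.989e30 kg = 2.56581e+30 kg; r = 1.4 AU * 1.496e11 m/AU = 2.0944e+11 m. U = -GM*m/r = -(6.674e-11 * 2.56581e+30 * 5000.0) / 2.0944e+11 = -4.088e+12

-4.088e+12 J


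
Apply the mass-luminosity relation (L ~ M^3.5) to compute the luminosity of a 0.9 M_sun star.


L/L_sun = (M/M_sun)^3.5 = 0.9^3.5 = 0.6916

0.6916 L_sun


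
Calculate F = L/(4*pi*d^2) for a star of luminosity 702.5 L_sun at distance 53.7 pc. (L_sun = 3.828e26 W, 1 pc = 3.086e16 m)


F = L / (4*pi*d^2) = 2.689e+29 / (4*pi*(1.657e+18)^2) = 7.792e-09

7.792e-09 W/m^2


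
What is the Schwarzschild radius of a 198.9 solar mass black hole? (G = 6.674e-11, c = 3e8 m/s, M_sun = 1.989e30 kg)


M = 198.9 * 1.989e30 kg = 3.956121e+32 kg. rs = 2GM/c^2 = 2 * 6.674e-11 * 3.956121e+32 / (3e8)^2 = 586736.7012

586736.7012 m


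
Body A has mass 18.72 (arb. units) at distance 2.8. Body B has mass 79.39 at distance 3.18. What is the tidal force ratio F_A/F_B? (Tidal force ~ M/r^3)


Ratio = (M1/r1^3) / (M2/r2^3) = (18.72/2.8^3) / (79.39/3.18^3) = 0.3454

0.3454


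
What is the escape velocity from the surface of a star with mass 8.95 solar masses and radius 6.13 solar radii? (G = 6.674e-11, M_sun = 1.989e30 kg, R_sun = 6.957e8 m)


M = 8.95 * 1.989e30 kg = 1.780155e+31 kg; R = 6.13 * 6.957e8 m = 4.264641e+09 m. v_esc = sqrt(2GM/R) = sqrt(2 * 6.674e-11 * 1.780155e+31 / 4.264641e+09) = 746441.4868

746441.4868 m/s


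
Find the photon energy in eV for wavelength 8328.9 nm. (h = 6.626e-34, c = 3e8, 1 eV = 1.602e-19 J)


E = hc/lambda = 6.626e-34 * 3e8 / 8.329e-06 = 2.387e-20 J = 0.149 eV

0.149 eV


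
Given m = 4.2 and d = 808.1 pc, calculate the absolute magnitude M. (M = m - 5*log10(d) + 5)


M = m - 5*log10(d) + 5 = 4.2 - 5*log10(808.1) + 5 = -5.3373

-5.3373


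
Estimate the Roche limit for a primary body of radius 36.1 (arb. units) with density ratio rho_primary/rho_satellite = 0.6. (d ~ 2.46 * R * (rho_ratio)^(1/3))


d_Roche = 2.46 * 36.1 * 0.6^(1/3) = 74.9019

74.9019


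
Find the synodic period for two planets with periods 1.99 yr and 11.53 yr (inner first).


1/P_syn = |1/P1 - 1/P2| = |1/1.99 - 1/11.53| => P_syn = 2.4051

2.4051 years


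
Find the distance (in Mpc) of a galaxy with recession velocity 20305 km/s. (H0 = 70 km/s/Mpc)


d = v / H0 = 20305 / 70 = 290.0714

290.0714 Mpc


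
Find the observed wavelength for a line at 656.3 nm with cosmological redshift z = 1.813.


lam_obs = lam_emit * (1 + z) = 656.3 * (1 + 1.813) = 1846.1719

1846.1719 nm


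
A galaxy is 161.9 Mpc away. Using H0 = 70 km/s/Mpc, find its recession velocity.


v = H0 * d = 70 * 161.9 = 11333.0

11333.0 km/s


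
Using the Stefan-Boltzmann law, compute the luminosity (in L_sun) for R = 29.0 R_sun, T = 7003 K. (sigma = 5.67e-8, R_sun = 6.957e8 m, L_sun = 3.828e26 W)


R = 29.0 * 6.957e8 m = 2.01753e+10 m. L = 4*pi*R^2*sigma*T^4 = 4*pi*(2.01753e+10)^2 * 5.67e-8 * 7003^4 = 6.97540504e+29 W. L/L_sun = 6.97540504e+29 / 3.828e26 = 1822.2061

1822.2061 L_sun


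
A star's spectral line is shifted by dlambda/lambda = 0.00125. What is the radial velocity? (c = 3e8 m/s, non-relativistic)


v = (dlambda/lambda) * c = 0.00125 * 3e8 = 375000.0

375000.0 m/s


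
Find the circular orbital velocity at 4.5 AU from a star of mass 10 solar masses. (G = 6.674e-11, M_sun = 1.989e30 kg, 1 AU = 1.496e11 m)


v = sqrt(GM/r) = sqrt(6.674e-11 * 1.989e+31 / 6.732e+11) = 44405.6712

44405.6712 m/s


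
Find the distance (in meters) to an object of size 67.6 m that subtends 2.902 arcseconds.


D = size / theta_rad, theta_rad = 2.902 * pi/(180*3600) = 1.407e-05, D = 4.805e+06

4.805e+06 m


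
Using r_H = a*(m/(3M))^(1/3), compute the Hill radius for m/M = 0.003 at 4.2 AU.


r_H = a * (m/3M)^(1/3) = 4.2 * (0.003/3)^(1/3) = 0.42

0.42 AU


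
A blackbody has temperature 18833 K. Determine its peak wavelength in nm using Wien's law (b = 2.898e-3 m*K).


lam_max = b / T = 2.898e-3 / 18833 = 1.539e-07 m = 153.8788 nm

153.8788 nm


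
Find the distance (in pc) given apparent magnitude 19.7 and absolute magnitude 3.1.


d = 10^((m - M + 5)/5) = 10^((19.7 - 3.1 + 5)/5) = 20892.9613

20892.9613 pc


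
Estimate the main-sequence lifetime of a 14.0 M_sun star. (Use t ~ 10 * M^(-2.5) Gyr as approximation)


t = 10 * M^(-2.5) = 10 * 14.0^(-2.5) = 0.0136

0.0136 Gyr


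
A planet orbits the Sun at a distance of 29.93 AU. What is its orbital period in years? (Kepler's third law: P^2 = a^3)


P = a^(3/2) = 29.93^1.5 = 163.742

163.742 years


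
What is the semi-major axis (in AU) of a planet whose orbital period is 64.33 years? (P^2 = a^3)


a = P^(2/3) = 64.33^(2/3) = 16.055

16.055 AU


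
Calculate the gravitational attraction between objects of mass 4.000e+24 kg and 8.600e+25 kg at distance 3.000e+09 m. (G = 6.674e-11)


F = G*m1*m2/r^2 = 6.674e-11 * 4.000e+24 * 8.600e+25 / (3.000e+09)^2 = 6.674e-11 * 3.440e+50 / 9.000e+18 = 2.551e+21

2.551e+21 N


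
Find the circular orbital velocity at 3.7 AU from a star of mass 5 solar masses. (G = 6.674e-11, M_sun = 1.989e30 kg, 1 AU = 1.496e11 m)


v = sqrt(GM/r) = sqrt(6.674e-11 * 9.945e+30 / 5.535e+11) = 34628.1138

34628.1138 m/s


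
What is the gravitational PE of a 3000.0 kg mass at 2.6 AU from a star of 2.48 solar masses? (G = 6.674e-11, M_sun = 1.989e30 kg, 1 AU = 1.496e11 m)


M = 2.48 * 1.989e30 kg = 4.93272e+30 kg; r = 2.6 AU * 1.496e11 m/AU = 3.8896e+11 m. U = -GM*m/r = -(6.674e-11 * 4.93272e+30 * 3000.0) / 3.8896e+11 = -2.539e+12

-2.539e+12 J


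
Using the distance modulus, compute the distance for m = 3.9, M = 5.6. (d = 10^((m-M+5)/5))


d = 10^((m - M + 5)/5) = 10^((3.9 - 5.6 + 5)/5) = 4.5709

4.5709 pc


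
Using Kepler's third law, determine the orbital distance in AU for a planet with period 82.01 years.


a = P^(2/3) = 82.01^(2/3) = 18.8761

18.8761 AU


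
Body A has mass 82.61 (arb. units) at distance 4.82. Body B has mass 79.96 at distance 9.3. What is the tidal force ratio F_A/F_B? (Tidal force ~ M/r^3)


Ratio = (M1/r1^3) / (M2/r2^3) = (82.61/4.82^3) / (79.96/9.3^3) = 7.4211

7.4211


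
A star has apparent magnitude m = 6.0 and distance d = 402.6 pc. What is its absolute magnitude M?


M = m - 5*log10(d) + 5 = 6.0 - 5*log10(402.6) + 5 = -2.0244

-2.0244


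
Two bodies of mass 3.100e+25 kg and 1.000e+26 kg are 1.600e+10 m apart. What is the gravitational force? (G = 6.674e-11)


F = G*m1*m2/r^2 = 6.674e-11 * 3.100e+25 * 1.000e+26 / (1.600e+10)^2 = 6.674e-11 * 3.100e+51 / 2.560e+20 = 8.082e+20

8.082e+20 N


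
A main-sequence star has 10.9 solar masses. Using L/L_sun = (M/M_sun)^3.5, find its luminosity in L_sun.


L/L_sun = (M/M_sun)^3.5 = 10.9^3.5 = 4275.5574

4275.5574 L_sun


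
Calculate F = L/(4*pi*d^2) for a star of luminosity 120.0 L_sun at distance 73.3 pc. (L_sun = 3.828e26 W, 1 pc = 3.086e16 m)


F = L / (4*pi*d^2) = 4.594e+28 / (4*pi*(2.262e+18)^2) = 7.144e-10

7.144e-10 W/m^2


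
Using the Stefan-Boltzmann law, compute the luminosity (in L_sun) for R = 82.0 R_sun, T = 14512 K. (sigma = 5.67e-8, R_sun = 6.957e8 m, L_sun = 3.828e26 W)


R = 82.0 * 6.957e8 m = 5.70474e+10 m. L = 4*pi*R^2*sigma*T^4 = 4*pi*(5.70474e+10)^2 * 5.67e-8 * 14512^4 = 1.028427576e+32 W. L/L_sun = 1.028427576e+32 / 3.828e26 = 268659.2414

268659.2414 L_sun


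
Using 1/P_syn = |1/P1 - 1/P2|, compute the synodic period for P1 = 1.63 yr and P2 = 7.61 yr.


1/P_syn = |1/P1 - 1/P2| = |1/1.63 - 1/7.61| => P_syn = 2.0743

2.0743 years


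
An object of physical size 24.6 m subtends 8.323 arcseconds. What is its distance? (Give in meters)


D = size / theta_rad, theta_rad = 8.323 * pi/(180*3600) = 4.035e-05, D = 609649.6736

609649.6736 m


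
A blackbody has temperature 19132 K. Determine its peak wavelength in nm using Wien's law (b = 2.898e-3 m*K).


lam_max = b / T = 2.898e-3 / 19132 = 1.515e-07 m = 151.474 nm

151.474 nm


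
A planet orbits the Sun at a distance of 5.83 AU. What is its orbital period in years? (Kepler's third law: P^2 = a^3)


P = a^(3/2) = 5.83^1.5 = 14.0768

14.0768 years


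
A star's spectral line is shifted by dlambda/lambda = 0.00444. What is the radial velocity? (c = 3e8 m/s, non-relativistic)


v = (dlambda/lambda) * c = 0.00444 * 3e8 = 1.332e+06

1.332e+06 m/s


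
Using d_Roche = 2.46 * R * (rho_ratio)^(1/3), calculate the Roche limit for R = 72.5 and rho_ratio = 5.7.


d_Roche = 2.46 * 72.5 * 5.7^(1/3) = 318.5895

318.5895


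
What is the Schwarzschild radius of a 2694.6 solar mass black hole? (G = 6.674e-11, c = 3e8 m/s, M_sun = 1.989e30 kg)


M = 2694.6 * 1.989e30 kg = 5.3595594e+33 kg. rs = 2GM/c^2 = 2 * 6.674e-11 * 5.3595594e+33 / (3e8)^2 = 7.949e+06

7.949e+06 m


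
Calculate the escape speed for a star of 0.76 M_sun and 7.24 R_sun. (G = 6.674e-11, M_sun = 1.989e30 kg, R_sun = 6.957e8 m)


M = 0.76 * 1.989e30 kg = 1.51164e+30 kg; R = 7.24 * 6.957e8 m = 5.036868e+09 m. v_esc = sqrt(2GM/R) = sqrt(2 * 6.674e-11 * 1.51164e+30 / 5.036868e+09) = 200148.3443

200148.3443 m/s


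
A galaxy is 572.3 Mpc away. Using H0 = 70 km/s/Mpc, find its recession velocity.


v = H0 * d = 70 * 572.3 = 40061.0

40061.0 km/s


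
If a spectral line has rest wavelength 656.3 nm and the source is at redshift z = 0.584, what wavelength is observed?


lam_obs = lam_emit * (1 + z) = 656.3 * (1 + 0.584) = 1039.5792

1039.5792 nm


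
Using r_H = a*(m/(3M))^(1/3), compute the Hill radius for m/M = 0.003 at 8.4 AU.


r_H = a * (m/3M)^(1/3) = 8.4 * (0.003/3)^(1/3) = 0.84

0.84 AU


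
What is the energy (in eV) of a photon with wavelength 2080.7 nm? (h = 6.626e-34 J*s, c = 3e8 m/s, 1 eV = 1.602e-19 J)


E = hc/lambda = 6.626e-34 * 3e8 / 2.081e-06 = 9.554e-20 J = 0.5963 eV

0.5963 eV


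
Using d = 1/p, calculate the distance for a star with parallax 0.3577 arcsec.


d = 1/p = 1/0.3577 = 2.7956

2.7956 pc


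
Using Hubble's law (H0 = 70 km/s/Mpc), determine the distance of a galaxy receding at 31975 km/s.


d = v / H0 = 31975 / 70 = 456.7857

456.7857 Mpc


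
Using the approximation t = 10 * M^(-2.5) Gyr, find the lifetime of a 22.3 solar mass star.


t = 10 * M^(-2.5) = 10 * 22.3^(-2.5) = 0.0043

0.0043 Gyr


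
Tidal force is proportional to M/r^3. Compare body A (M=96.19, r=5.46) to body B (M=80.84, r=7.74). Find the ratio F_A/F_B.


Ratio = (M1/r1^3) / (M2/r2^3) = (96.19/5.46^3) / (80.84/7.74^3) = 3.3896

3.3896


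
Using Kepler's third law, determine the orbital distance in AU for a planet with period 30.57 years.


a = P^(2/3) = 30.57^(2/3) = 9.7768

9.7768 AU


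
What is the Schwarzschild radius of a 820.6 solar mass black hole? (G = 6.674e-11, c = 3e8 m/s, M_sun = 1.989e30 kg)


M = 820.6 * 1.989e30 kg = 1.6321734e+33 kg. rs = 2GM/c^2 = 2 * 6.674e-11 * 1.6321734e+33 / (3e8)^2 = 2.421e+06

2.421e+06 m


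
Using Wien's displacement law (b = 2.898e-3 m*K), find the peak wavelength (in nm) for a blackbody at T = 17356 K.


lam_max = b / T = 2.898e-3 / 17356 = 1.670e-07 m = 166.974 nm

166.974 nm


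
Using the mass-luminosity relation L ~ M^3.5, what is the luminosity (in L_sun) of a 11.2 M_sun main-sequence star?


L/L_sun = (M/M_sun)^3.5 = 11.2^3.5 = 4701.7884

4701.7884 L_sun


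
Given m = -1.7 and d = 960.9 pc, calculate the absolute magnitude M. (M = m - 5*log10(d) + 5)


M = m - 5*log10(d) + 5 = -1.7 - 5*log10(960.9) + 5 = -11.6134

-11.6134


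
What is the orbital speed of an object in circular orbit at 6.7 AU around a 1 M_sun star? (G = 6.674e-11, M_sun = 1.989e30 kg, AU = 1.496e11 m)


v = sqrt(GM/r) = sqrt(6.674e-11 * 1.989e+30 / 1.002e+12) = 11508.1972

11508.1972 m/s


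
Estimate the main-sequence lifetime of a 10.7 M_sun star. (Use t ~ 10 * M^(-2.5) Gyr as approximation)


t = 10 * M^(-2.5) = 10 * 10.7^(-2.5) = 0.0267

0.0267 Gyr


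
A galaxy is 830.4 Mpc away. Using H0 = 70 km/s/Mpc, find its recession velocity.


v = H0 * d = 70 * 830.4 = 58128.0

58128.0 km/s


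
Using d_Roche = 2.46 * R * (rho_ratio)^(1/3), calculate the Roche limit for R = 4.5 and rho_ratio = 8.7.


d_Roche = 2.46 * 4.5 * 8.7^(1/3) = 22.7678

22.7678


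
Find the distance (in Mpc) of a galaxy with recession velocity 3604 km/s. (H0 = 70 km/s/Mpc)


d = v / H0 = 3604 / 70 = 51.4857

51.4857 Mpc


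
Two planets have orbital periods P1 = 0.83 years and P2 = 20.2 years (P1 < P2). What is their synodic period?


1/P_syn = |1/P1 - 1/P2| = |1/0.83 - 1/20.2| => P_syn = 0.8656

0.8656 years


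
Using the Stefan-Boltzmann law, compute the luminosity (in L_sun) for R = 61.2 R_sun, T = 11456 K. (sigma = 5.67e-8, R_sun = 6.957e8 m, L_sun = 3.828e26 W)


R = 61.2 * 6.957e8 m = 4.257684e+10 m. L = 4*pi*R^2*sigma*T^4 = 4*pi*(4.257684e+10)^2 * 5.67e-8 * 11456^4 = 2.224701736e+31 W. L/L_sun = 2.224701736e+31 / 3.828e26 = 58116.5553

58116.5553 L_sun


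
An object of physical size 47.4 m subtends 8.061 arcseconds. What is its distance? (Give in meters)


D = size / theta_rad, theta_rad = 8.061 * pi/(180*3600) = 3.908e-05, D = 1.213e+06

1.213e+06 m


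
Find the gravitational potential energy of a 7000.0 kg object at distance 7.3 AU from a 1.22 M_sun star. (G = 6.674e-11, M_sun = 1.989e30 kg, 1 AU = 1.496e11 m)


M = 1.22 * 1.989e30 kg = 2.42658e+30 kg; r = 7.3 AU * 1.496e11 m/AU = 1.09208e+12 m. U = -GM*m/r = -(6.674e-11 * 2.42658e+30 * 7000.0) / 1.09208e+12 = -1.038e+12

-1.038e+12 J


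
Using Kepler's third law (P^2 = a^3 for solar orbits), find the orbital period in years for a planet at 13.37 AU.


P = a^(3/2) = 13.37^1.5 = 48.8874

48.8874 years


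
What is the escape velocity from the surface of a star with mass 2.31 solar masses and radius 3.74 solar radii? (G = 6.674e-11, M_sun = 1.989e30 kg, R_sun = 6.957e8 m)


M = 2.31 * 1.989e30 kg = 4.59459e+30 kg; R = 3.74 * 6.957e8 m = 2.601918e+09 m. v_esc = sqrt(2GM/R) = sqrt(2 * 6.674e-11 * 4.59459e+30 / 2.601918e+09) = 485494.9063

485494.9063 m/s


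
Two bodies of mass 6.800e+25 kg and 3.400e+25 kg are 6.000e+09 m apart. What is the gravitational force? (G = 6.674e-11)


F = G*m1*m2/r^2 = 6.674e-11 * 6.800e+25 * 3.400e+25 / (6.000e+09)^2 = 6.674e-11 * 2.312e+51 / 3.600e+19 = 4.286e+21

4.286e+21 N


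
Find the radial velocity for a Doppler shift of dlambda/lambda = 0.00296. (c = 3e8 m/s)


v = (dlambda/lambda) * c = 0.00296 * 3e8 = 888000.0

888000.0 m/s


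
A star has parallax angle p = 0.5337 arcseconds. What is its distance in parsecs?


d = 1/p = 1/0.5337 = 1.8737

1.8737 pc


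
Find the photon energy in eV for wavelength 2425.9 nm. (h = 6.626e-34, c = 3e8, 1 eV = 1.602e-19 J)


E = hc/lambda = 6.626e-34 * 3e8 / 2.426e-06 = 8.194e-20 J = 0.5115 eV

0.5115 eV


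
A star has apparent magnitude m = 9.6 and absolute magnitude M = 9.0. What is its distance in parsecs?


d = 10^((m - M + 5)/5) = 10^((9.6 - 9.0 + 5)/5) = 13.1826

13.1826 pc


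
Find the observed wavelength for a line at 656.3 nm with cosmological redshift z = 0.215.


lam_obs = lam_emit * (1 + z) = 656.3 * (1 + 0.215) = 797.4045

797.4045 nm


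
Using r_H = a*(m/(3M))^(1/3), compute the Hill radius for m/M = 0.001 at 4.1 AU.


r_H = a * (m/3M)^(1/3) = 4.1 * (0.001/3)^(1/3) = 0.2843

0.2843 AU


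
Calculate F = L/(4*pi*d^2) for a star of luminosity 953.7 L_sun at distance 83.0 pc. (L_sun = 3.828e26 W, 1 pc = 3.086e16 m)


F = L / (4*pi*d^2) = 3.651e+29 / (4*pi*(2.561e+18)^2) = 4.428e-09

4.428e-09 W/m^2


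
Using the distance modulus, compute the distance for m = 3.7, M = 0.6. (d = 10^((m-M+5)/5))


d = 10^((m - M + 5)/5) = 10^((3.7 - 0.6 + 5)/5) = 41.6869

41.6869 pc


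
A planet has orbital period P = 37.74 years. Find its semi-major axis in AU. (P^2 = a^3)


a = P^(2/3) = 37.74^(2/3) = 11.2513

11.2513 AU


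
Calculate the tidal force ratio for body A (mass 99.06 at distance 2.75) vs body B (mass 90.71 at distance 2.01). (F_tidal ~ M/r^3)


Ratio = (M1/r1^3) / (M2/r2^3) = (99.06/2.75^3) / (90.71/2.01^3) = 0.4264

0.4264


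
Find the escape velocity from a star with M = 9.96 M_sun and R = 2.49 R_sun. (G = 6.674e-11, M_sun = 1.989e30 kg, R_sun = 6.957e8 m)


M = 9.96 * 1.989e30 kg = 1.981044e+31 kg; R = 2.49 * 6.957e8 m = 1.732293e+09 m. v_esc = sqrt(2GM/R) = sqrt(2 * 6.674e-11 * 1.981044e+31 / 1.732293e+09) = 1.236e+06

1.236e+06 m/s


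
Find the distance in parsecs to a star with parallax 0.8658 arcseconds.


d = 1/p = 1/0.8658 = 1.155

1.155 pc


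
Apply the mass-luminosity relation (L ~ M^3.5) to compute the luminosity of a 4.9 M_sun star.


L/L_sun = (M/M_sun)^3.5 = 4.9^3.5 = 260.4272

260.4272 L_sun


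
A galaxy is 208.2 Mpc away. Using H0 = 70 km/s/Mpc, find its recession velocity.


v = H0 * d = 70 * 208.2 = 14574.0

14574.0 km/s


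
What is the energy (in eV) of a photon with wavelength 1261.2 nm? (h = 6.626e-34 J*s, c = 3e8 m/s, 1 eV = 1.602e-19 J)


E = hc/lambda = 6.626e-34 * 3e8 / 1.261e-06 = 1.576e-19 J = 0.9838 eV

0.9838 eV


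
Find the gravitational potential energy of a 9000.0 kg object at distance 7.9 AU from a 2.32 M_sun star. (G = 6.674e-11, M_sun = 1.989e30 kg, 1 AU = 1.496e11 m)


M = 2.32 * 1.989e30 kg = 4.61448e+30 kg; r = 7.9 AU * 1.496e11 m/AU = 1.18184e+12 m. U = -GM*m/r = -(6.674e-11 * 4.61448e+30 * 9000.0) / 1.18184e+12 = -2.345e+12

-2.345e+12 J


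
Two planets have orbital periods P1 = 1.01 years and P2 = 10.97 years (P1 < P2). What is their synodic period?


1/P_syn = |1/P1 - 1/P2| = |1/1.01 - 1/10.97| => P_syn = 1.1124

1.1124 years


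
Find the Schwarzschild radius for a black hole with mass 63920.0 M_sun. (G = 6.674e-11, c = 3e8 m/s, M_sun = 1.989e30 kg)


M = 63920.0 * 1.989e30 kg = 1.2713688e+35 kg. rs = 2GM/c^2 = 2 * 6.674e-11 * 1.2713688e+35 / (3e8)^2 = 1.886e+08

1.886e+08 m


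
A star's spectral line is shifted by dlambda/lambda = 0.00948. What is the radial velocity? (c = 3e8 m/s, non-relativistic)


v = (dlambda/lambda) * c = 0.00948 * 3e8 = 2.844e+06

2.844e+06 m/s


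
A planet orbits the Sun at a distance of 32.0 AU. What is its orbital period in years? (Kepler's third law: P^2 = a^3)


P = a^(3/2) = 32.0^1.5 = 181.0193

181.0193 years


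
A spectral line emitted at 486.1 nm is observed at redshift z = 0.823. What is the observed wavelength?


lam_obs = lam_emit * (1 + z) = 486.1 * (1 + 0.823) = 886.1603

886.1603 nm


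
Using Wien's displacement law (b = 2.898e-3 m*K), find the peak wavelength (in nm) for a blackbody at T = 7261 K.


lam_max = b / T = 2.898e-3 / 7261 = 3.991e-07 m = 399.1186 nm

399.1186 nm


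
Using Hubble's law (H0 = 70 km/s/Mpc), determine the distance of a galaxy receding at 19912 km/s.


d = v / H0 = 19912 / 70 = 284.4571

284.4571 Mpc


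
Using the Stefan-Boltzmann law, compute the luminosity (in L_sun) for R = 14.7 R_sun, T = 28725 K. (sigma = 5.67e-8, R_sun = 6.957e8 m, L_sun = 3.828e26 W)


R = 14.7 * 6.957e8 m = 1.022679e+10 m. L = 4*pi*R^2*sigma*T^4 = 4*pi*(1.022679e+10)^2 * 5.67e-8 * 28725^4 = 5.073547709e+31 W. L/L_sun = 5.073547709e+31 / 3.828e26 = 132537.8189

132537.8189 L_sun


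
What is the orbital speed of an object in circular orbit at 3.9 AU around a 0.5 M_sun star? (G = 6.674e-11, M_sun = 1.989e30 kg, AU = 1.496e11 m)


v = sqrt(GM/r) = sqrt(6.674e-11 * 9.945e+29 / 5.834e+11) = 10665.8972

10665.8972 m/s


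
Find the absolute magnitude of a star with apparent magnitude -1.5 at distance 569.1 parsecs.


M = m - 5*log10(d) + 5 = -1.5 - 5*log10(569.1) + 5 = -10.2759

-10.2759


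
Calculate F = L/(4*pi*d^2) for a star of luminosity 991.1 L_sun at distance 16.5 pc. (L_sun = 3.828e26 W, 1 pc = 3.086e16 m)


F = L / (4*pi*d^2) = 3.794e+29 / (4*pi*(5.092e+17)^2) = 1.164e-07

1.164e-07 W/m^2


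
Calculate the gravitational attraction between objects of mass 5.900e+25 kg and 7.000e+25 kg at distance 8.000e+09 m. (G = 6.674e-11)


F = G*m1*m2/r^2 = 6.674e-11 * 5.900e+25 * 7.000e+25 / (8.000e+09)^2 = 6.674e-11 * 4.130e+51 / 6.400e+19 = 4.307e+21

4.307e+21 N


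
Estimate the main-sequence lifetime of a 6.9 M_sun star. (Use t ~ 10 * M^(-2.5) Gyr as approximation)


t = 10 * M^(-2.5) = 10 * 6.9^(-2.5) = 0.08

0.08 Gyr


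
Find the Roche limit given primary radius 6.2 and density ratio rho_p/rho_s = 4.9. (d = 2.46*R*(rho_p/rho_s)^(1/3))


d_Roche = 2.46 * 6.2 * 4.9^(1/3) = 25.9055

25.9055


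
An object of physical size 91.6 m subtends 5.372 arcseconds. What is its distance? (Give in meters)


D = size / theta_rad, theta_rad = 5.372 * pi/(180*3600) = 2.604e-05, D = 3.517e+06

3.517e+06 m


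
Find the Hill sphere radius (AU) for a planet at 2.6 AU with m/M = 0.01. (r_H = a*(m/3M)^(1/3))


r_H = a * (m/3M)^(1/3) = 2.6 * (0.01/3)^(1/3) = 0.3884

0.3884 AU


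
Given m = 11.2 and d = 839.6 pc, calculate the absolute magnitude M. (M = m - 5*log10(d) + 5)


M = m - 5*log10(d) + 5 = 11.2 - 5*log10(839.6) + 5 = 1.5796

1.5796


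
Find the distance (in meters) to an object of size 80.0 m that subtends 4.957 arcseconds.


D = size / theta_rad, theta_rad = 4.957 * pi/(180*3600) = 2.403e-05, D = 3.329e+06

3.329e+06 m


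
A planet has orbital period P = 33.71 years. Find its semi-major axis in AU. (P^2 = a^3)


a = P^(2/3) = 33.71^(2/3) = 10.4353

10.4353 AU


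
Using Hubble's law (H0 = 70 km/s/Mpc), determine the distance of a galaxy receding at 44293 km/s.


d = v / H0 = 44293 / 70 = 632.7571

632.7571 Mpc


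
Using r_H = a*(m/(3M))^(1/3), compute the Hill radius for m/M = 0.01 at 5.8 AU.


r_H = a * (m/3M)^(1/3) = 5.8 * (0.01/3)^(1/3) = 0.8664

0.8664 AU


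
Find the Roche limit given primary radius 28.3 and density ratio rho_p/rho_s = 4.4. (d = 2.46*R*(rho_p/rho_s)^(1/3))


d_Roche = 2.46 * 28.3 * 4.4^(1/3) = 114.079

114.079


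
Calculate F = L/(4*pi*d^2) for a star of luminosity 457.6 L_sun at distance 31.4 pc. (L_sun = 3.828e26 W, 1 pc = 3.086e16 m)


F = L / (4*pi*d^2) = 1.752e+29 / (4*pi*(9.690e+17)^2) = 1.485e-08

1.485e-08 W/m^2


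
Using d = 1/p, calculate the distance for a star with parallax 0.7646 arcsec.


d = 1/p = 1/0.7646 = 1.3079

1.3079 pc


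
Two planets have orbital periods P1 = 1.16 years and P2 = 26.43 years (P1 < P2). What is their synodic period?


1/P_syn = |1/P1 - 1/P2| = |1/1.16 - 1/26.43| => P_syn = 1.2132

1.2132 years


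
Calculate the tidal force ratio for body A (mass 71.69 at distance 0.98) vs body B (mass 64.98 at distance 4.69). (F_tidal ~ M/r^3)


Ratio = (M1/r1^3) / (M2/r2^3) = (71.69/0.98^3) / (64.98/4.69^3) = 120.9259

120.9259


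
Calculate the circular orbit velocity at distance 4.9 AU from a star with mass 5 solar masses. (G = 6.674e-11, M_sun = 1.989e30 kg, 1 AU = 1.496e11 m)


v = sqrt(GM/r) = sqrt(6.674e-11 * 9.945e+30 / 7.330e+11) = 30090.6562

30090.6562 m/s


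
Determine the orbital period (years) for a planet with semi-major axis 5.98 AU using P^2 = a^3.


P = a^(3/2) = 5.98^1.5 = 14.6235

14.6235 years


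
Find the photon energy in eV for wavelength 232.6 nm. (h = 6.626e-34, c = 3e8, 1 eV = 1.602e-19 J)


E = hc/lambda = 6.626e-34 * 3e8 / 2.326e-07 = 8.546e-19 J = 5.3346 eV

5.3346 eV


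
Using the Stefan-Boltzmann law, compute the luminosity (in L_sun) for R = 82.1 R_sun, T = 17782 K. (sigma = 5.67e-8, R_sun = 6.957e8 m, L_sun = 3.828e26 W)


R = 82.1 * 6.957e8 m = 5.711697e+10 m. L = 4*pi*R^2*sigma*T^4 = 4*pi*(5.711697e+10)^2 * 5.67e-8 * 17782^4 = 2.324051071e+32 W. L/L_sun = 2.324051071e+32 / 3.828e26 = 607118.8797

607118.8797 L_sun


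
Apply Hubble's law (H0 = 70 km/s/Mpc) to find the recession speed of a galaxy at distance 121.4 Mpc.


v = H0 * d = 70 * 121.4 = 8498.0

8498.0 km/s


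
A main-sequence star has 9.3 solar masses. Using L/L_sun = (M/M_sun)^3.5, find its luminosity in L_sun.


L/L_sun = (M/M_sun)^3.5 = 9.3^3.5 = 2452.9592

2452.9592 L_sun


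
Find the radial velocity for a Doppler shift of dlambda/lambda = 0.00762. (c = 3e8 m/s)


v = (dlambda/lambda) * c = 0.00762 * 3e8 = 2.286e+06

2.286e+06 m/s


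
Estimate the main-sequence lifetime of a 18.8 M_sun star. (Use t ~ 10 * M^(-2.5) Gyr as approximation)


t = 10 * M^(-2.5) = 10 * 18.8^(-2.5) = 0.0065

0.0065 Gyr


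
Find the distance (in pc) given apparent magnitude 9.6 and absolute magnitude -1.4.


d = 10^((m - M + 5)/5) = 10^((9.6 - -1.4 + 5)/5) = 1584.8932

1584.8932 pc


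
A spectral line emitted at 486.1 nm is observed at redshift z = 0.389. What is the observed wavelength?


lam_obs = lam_emit * (1 + z) = 486.1 * (1 + 0.389) = 675.1929

675.1929 nm


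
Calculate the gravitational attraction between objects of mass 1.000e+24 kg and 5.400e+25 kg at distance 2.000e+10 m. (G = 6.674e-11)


F = G*m1*m2/r^2 = 6.674e-11 * 1.000e+24 * 5.400e+25 / (2.000e+10)^2 = 6.674e-11 * 5.400e+49 / 4.000e+20 = 9.010e+18

9.010e+18 N


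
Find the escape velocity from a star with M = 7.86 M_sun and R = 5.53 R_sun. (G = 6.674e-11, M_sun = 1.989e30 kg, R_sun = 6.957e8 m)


M = 7.86 * 1.989e30 kg = 1.563354e+31 kg; R = 5.53 * 6.957e8 m = 3.847221e+09 m. v_esc = sqrt(2GM/R) = sqrt(2 * 6.674e-11 * 1.563354e+31 / 3.847221e+09) = 736483.7964

736483.7964 m/s


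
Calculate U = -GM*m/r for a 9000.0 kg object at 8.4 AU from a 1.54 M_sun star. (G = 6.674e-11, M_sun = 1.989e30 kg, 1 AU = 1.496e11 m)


M = 1.54 * 1.989e30 kg = 3.06306e+30 kg; r = 8.4 AU * 1.496e11 m/AU = 1.25664e+12 m. U = -GM*m/r = -(6.674e-11 * 3.06306e+30 * 9000.0) / 1.25664e+12 = -1.464e+12

-1.464e+12 J


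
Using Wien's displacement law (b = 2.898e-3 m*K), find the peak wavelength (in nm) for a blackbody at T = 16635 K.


lam_max = b / T = 2.898e-3 / 16635 = 1.742e-07 m = 174.211 nm

174.211 nm


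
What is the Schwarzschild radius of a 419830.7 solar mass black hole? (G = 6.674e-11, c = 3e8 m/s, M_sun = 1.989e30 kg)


M = 419830.7 * 1.989e30 kg = 8.350432623e+35 kg. rs = 2GM/c^2 = 2 * 6.674e-11 * 8.350432623e+35 / (3e8)^2 = 1.238e+09

1.238e+09 m


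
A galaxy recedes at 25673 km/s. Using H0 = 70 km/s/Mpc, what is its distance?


d = v / H0 = 25673 / 70 = 366.7571

366.7571 Mpc


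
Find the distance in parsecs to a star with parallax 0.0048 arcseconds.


d = 1/p = 1/0.0048 = 208.3333

208.3333 pc


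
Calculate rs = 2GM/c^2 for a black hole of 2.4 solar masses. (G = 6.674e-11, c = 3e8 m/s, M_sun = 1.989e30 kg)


M = 2.4 * 1.989e30 kg = 4.7736e+30 kg. rs = 2GM/c^2 = 2 * 6.674e-11 * 4.7736e+30 / (3e8)^2 = 7079.7792

7079.7792 m


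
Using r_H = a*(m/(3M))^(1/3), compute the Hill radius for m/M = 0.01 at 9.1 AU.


r_H = a * (m/3M)^(1/3) = 9.1 * (0.01/3)^(1/3) = 1.3594

1.3594 AU


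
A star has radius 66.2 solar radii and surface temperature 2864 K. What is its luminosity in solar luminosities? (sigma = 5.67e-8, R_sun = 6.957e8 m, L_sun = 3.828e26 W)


R = 66.2 * 6.957e8 m = 4.605534e+10 m. L = 4*pi*R^2*sigma*T^4 = 4*pi*(4.605534e+10)^2 * 5.67e-8 * 2864^4 = 1.016822068e+29 W. L/L_sun = 1.016822068e+29 / 3.828e26 = 265.6275

265.6275 L_sun


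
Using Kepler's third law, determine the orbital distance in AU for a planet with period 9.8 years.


a = P^(2/3) = 9.8^(2/3) = 4.5795

4.5795 AU


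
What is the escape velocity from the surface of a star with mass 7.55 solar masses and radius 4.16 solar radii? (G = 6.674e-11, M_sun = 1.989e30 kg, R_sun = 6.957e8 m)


M = 7.55 * 1.989e30 kg = 1.501695e+31 kg; R = 4.16 * 6.957e8 m = 2.894112e+09 m. v_esc = sqrt(2GM/R) = sqrt(2 * 6.674e-11 * 1.501695e+31 / 2.894112e+09) = 832226.0377

832226.0377 m/s


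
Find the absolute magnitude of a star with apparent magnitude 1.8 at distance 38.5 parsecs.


M = m - 5*log10(d) + 5 = 1.8 - 5*log10(38.5) + 5 = -1.1273

-1.1273


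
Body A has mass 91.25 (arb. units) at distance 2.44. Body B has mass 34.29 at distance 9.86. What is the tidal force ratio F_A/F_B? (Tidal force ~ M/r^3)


Ratio = (M1/r1^3) / (M2/r2^3) = (91.25/2.44^3) / (34.29/9.86^3) = 175.6009

175.6009


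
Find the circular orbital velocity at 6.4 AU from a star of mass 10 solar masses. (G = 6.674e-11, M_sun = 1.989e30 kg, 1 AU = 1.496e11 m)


v = sqrt(GM/r) = sqrt(6.674e-11 * 1.989e+31 / 9.574e+11) = 37235.2873

37235.2873 m/s


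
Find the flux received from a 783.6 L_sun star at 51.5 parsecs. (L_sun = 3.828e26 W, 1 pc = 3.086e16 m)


F = L / (4*pi*d^2) = 3.000e+29 / (4*pi*(1.589e+18)^2) = 9.450e-09

9.450e-09 W/m^2


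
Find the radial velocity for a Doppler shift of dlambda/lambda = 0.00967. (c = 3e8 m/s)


v = (dlambda/lambda) * c = 0.00967 * 3e8 = 2.901e+06

2.901e+06 m/s


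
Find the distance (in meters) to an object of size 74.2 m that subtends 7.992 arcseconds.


D = size / theta_rad, theta_rad = 7.992 * pi/(180*3600) = 3.875e-05, D = 1.915e+06

1.915e+06 m


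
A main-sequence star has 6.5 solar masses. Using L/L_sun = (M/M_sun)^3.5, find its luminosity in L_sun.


L/L_sun = (M/M_sun)^3.5 = 6.5^3.5 = 700.1591

700.1591 L_sun


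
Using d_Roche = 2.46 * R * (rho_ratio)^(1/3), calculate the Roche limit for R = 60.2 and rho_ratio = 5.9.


d_Roche = 2.46 * 60.2 * 5.9^(1/3) = 267.5976

267.5976


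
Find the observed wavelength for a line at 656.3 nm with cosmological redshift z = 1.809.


lam_obs = lam_emit * (1 + z) = 656.3 * (1 + 1.809) = 1843.5467

1843.5467 nm


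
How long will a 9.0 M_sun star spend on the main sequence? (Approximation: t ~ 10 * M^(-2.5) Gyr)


t = 10 * M^(-2.5) = 10 * 9.0^(-2.5) = 0.0412

0.0412 Gyr


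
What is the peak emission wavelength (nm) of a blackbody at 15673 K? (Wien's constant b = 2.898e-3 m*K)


lam_max = b / T = 2.898e-3 / 15673 = 1.849e-07 m = 184.904 nm

184.904 nm


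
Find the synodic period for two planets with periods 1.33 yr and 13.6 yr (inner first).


1/P_syn = |1/P1 - 1/P2| = |1/1.33 - 1/13.6| => P_syn = 1.4742

1.4742 years


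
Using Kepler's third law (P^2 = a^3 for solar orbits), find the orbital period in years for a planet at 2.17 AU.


P = a^(3/2) = 2.17^1.5 = 3.1966

3.1966 years
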